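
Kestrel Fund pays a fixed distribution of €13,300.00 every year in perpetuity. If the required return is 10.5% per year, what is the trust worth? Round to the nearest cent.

Level perpetuity: PV = C / r = €13,300.00 / 0.105 = €126,666.67

€126666.67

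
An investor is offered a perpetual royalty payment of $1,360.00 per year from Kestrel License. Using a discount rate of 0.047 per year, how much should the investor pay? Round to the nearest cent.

Level perpetuity: PV = C / r = $1,360.00 / 0.047 = $28,936.17

$28936.17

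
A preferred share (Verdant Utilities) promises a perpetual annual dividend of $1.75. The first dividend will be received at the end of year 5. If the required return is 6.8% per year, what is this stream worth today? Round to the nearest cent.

Value at end of year 4: C / r = $1.75 / 0.068 = $25.7353
Discount to today: PV = $25.7353 / (1 + 0.068)^4 = $25.7353 / 1.301023 = $19.78

$19.78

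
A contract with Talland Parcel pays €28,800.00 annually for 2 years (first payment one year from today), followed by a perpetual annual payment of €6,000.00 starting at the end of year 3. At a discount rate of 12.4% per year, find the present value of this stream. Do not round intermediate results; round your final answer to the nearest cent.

PV of 2-year annuity: €28,800.00 × [1 − (1+0.124)^−2] / 0.124 = 48418.83968
Perpetuity value at year 2: €6,000.00 / 0.124 = 48387.09677
PV of perpetuity: 48387.09677 / (1+0.124)^2 = 38299.83851
Total PV = 48418.83968 + 38299.83851 = 86718.67819

€86718.68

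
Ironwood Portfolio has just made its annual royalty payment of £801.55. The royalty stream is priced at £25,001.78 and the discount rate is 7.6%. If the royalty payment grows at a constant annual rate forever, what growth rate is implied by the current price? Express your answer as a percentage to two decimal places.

P = D₀(1+g)/(r−g) ⇒ P(r−g) = D₀(1+g) ⇒ g(P+D₀) = P·r − D₀
g = (P·r − D₀)/(P + D₀) = (£25,001.78×0.076 − £801.55) / (£25,001.78 + £801.55) = 0.042575

4.26%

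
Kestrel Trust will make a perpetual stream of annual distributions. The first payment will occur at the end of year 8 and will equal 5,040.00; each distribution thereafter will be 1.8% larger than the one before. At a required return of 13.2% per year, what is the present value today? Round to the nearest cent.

Value at end of year 7: C₁ / (r − g) = 5,040.00 / (0.132 − 0.018) = 44,210.5263
Discount to today: PV = 44,210.5263 / (1 + 0.132)^7 = 44,210.5263 / 2.381908 = 18,560.97

18560.97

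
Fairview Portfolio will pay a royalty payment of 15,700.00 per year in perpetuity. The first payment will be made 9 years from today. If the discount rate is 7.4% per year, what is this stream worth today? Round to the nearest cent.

Value at end of year 8: C / r = 15,700.00 / 0.074 = 212,162.1622
Discount to today: PV = 212,162.1622 / (1 + 0.074)^8 = 212,162.1622 / 1.770249 = 119,848.80

119848.80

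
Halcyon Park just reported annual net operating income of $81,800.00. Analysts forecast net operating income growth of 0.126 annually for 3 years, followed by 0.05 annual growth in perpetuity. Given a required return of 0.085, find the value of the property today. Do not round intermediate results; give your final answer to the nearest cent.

D_1 = 92106.80000
D_2 = 103712.25680
D_3 = 116780.00116
Terminal value at year 3: TV = D_3×(1+g_2)/(r−g_2) = 122619.00121/0.035 = 3503400.03470
P_0 = D_1/(1+r)^1 + D_2/(1+r)^2 + D_3/(1+r)^3 + TV/(1+r)^3
    = 84891.05991 + 88098.92484 + 91428.00864 + 2742840.25921 = 3007258.25260

$3007258.25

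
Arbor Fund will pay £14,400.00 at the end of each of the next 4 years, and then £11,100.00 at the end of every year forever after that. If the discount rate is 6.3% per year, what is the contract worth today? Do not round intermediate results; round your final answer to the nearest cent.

PV of 4-year annuity: £14,400.00 × [1 − (1+0.063)^−4] / 0.063 = 49556.65046
Perpetuity value at year 4: £11,100.00 / 0.063 = 176190.47619
PV of perpetuity: 176190.47619 / (1+0.063)^4 = 137990.55813
Total PV = 49556.65046 + 137990.55813 = 187547.20859

£187547.21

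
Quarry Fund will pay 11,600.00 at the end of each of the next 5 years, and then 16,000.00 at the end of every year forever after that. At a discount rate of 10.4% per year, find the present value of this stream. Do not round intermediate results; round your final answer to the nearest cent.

PV of 5-year annuity: 11,600.00 × [1 − (1+0.104)^−5] / 0.104 = 43527.44237
Perpetuity value at year 5: 16,000.00 / 0.104 = 153846.15385
PV of perpetuity: 153846.15385 / (1+0.104)^5 = 93808.30230
Total PV = 43527.44237 + 93808.30230 = 137335.74467

137335.74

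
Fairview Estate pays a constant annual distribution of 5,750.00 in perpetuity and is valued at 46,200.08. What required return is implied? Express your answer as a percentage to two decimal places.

P = C/r ⇒ r = C/P = 5,750.00/46,200.08 = 0.124459

12.45%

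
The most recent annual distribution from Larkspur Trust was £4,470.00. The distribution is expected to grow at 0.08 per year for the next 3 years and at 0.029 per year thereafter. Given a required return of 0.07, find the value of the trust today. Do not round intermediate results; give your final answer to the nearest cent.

£129023.21

D_1 = 4827.60000
D_2 = 5213.80800
D_3 = 5630.91264
Terminal value at year 3: TV = D_3×(1+g_2)/(r−g_2) = 5794.20911/0.041 = 141322.17333
P_0 = D_1/(1+r)^1 + D_2/(1+r)^2 + D_3/(1+r)^3 + TV/(1+r)^3
    = 4511.77570 + 4553.94183 + 4596.50203 + 115360.99005 = 129023.20961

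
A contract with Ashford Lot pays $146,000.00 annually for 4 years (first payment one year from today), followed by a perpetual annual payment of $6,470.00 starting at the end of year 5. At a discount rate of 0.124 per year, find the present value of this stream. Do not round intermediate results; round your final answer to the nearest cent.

PV of 4-year annuity: $146,000.00 × [1 − (1+0.124)^−4] / 0.124 = 439742.89350
Perpetuity value at year 4: $6,470.00 / 0.124 = 52177.41935
PV of perpetuity: 52177.41935 / (1+0.124)^4 = 32690.18291
Total PV = 439742.89350 + 32690.18291 = 472433.07641

$472433.08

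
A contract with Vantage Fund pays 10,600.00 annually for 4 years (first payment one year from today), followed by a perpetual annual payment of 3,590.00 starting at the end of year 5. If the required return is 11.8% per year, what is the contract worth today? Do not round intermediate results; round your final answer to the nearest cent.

PV of 4-year annuity: 10,600.00 × [1 − (1+0.118)^−4] / 0.118 = 32331.99144
Perpetuity value at year 4: 3,590.00 / 0.118 = 30423.72881
PV of perpetuity: 30423.72881 / (1+0.118)^4 = 19473.55435
Total PV = 32331.99144 + 19473.55435 = 51805.54580

51805.55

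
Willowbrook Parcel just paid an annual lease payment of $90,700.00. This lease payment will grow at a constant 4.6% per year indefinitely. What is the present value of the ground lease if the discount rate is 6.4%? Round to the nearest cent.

D₁ = D₀ × (1 + g) = $90,700.00 × 1.046 = $94,872.2000
Growing perpetuity: P = D₁ / (r − g) = $94,872.2000 / (0.064 − 0.046) = $5,270,677.78

$5270677.78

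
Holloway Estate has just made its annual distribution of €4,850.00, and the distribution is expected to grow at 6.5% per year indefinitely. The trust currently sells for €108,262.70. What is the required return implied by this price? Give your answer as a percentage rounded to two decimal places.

11.27%

D₁ = €4,850.00 × 1.065 = €5,165.2500
P = D₁/(r − g) ⇒ r = D₁/P + g = €5,165.2500/€108,262.70 + 0.065 = 0.047710 + 0.065 = 0.112710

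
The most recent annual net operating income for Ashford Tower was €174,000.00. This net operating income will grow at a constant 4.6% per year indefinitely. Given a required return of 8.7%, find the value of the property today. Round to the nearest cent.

€4439121.95

D₁ = D₀ × (1 + g) = €174,000.00 × 1.046 = €182,004.0000
Growing perpetuity: P = D₁ / (r − g) = €182,004.0000 / (0.087 − 0.046) = €4,439,121.95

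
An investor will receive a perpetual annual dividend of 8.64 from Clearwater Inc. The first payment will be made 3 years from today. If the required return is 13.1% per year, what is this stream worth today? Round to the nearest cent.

Value at end of year 2: C / r = 8.64 / 0.131 = 65.9542
Discount to today: PV = 65.9542 / (1 + 0.131)^2 = 65.9542 / 1.279161 = 51.56

51.56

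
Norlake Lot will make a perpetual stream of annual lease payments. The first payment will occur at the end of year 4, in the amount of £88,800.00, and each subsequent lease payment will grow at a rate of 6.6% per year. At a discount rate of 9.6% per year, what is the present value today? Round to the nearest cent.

£2248329.96

Value at end of year 3: C₁ / (r − g) = £88,800.00 / (0.096 − 0.066) = £2,960,000.0000
Discount to today: PV = £2,960,000.0000 / (1 + 0.096)^3 = £2,960,000.0000 / 1.316533 = £2,248,329.96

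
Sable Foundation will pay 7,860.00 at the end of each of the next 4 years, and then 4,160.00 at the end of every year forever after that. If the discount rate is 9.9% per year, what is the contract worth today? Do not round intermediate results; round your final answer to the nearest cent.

PV of 4-year annuity: 7,860.00 × [1 − (1+0.099)^−4] / 0.099 = 24969.17198
Perpetuity value at year 4: 4,160.00 / 0.099 = 42020.20202
PV of perpetuity: 42020.20202 / (1+0.099)^4 = 28804.96596
Total PV = 24969.17198 + 28804.96596 = 53774.13794

53774.14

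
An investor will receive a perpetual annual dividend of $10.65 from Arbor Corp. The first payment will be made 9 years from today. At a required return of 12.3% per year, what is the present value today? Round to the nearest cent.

$34.23

Value at end of year 8: C / r = $10.65 / 0.123 = $86.5854
Discount to today: PV = $86.5854 / (1 + 0.123)^8 = $86.5854 / 2.529520 = $34.23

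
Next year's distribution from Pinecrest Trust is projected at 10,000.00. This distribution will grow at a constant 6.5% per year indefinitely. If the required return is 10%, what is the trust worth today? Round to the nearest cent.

285714.29

Growing perpetuity: P = D₁ / (r − g) = 10,000.0000 / (0.1 − 0.065) = 285,714.29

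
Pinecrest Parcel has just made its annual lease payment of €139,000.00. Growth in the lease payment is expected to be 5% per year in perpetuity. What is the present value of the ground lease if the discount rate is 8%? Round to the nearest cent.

€4865000.00

D₁ = D₀ × (1 + g) = €139,000.00 × 1.05 = €145,950.0000
Growing perpetuity: P = D₁ / (r − g) = €145,950.0000 / (0.08 − 0.05) = €4,865,000.00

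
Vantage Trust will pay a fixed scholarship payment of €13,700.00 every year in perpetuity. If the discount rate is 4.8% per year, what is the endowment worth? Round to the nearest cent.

€285416.67

Level perpetuity: PV = C / r = €13,700.00 / 0.048 = €285,416.67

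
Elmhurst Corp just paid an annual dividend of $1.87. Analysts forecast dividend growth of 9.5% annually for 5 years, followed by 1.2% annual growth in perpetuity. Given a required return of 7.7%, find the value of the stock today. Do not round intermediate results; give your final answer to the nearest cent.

D_1 = 2.04765
D_2 = 2.24218
D_3 = 2.45518
D_4 = 2.68843
D_5 = 2.94383
Terminal value at year 5: TV = D_5×(1+g_2)/(r−g_2) = 2.97915/0.065 = 45.83311
P_0 = D_1/(1+r)^1 + D_2/(1+r)^2 + D_3/(1+r)^3 + D_4/(1+r)^4 + D_5/(1+r)^5 + TV/(1+r)^5
    = 1.90125 + 1.93303 + 1.96534 + 1.99818 + 2.03158 + 31.63012 = 41.45950

$41.46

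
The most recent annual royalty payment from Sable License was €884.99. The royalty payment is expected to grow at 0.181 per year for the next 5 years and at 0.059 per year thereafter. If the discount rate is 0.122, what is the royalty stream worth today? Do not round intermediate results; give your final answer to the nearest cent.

€24395.05

D_1 = 1045.17319
D_2 = 1234.34954
D_3 = 1457.76680
D_4 = 1721.62260
D_5 = 2033.23628
Terminal value at year 5: TV = D_5×(1+g_2)/(r−g_2) = 2153.19723/0.063 = 34177.73374
P_0 = D_1/(1+r)^1 + D_2/(1+r)^2 + D_3/(1+r)^3 + D_4/(1+r)^4 + D_5/(1+r)^5 + TV/(1+r)^5
    = 931.52691 + 980.51094 + 1032.07079 + 1086.34189 + 1143.46682 + 19221.13272 = 24395.05007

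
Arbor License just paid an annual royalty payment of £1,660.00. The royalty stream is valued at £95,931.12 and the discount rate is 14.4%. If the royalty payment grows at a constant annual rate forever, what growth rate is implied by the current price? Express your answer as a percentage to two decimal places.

P = D₀(1+g)/(r−g) ⇒ P(r−g) = D₀(1+g) ⇒ g(P+D₀) = P·r − D₀
g = (P·r − D₀)/(P + D₀) = (£95,931.12×0.144 − £1,660.00) / (£95,931.12 + £1,660.00) = 0.124541

12.45%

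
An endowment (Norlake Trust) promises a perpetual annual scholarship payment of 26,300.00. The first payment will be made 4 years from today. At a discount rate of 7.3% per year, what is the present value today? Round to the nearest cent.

291631.02

Value at end of year 3: C / r = 26,300.00 / 0.073 = 360,273.9726
Discount to today: PV = 360,273.9726 / (1 + 0.073)^3 = 360,273.9726 / 1.235376 = 291,631.02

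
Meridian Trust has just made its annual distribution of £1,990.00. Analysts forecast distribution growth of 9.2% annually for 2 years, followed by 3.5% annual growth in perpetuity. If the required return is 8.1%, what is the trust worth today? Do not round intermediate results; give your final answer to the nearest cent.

D_1 = 2173.08000
D_2 = 2373.00336
Terminal value at year 2: TV = D_2×(1+g_2)/(r−g_2) = 2456.05848/0.046 = 53392.57560
P_0 = D_1/(1+r)^1 + D_2/(1+r)^2 + TV/(1+r)^2
    = 2010.24977 + 2030.70559 + 45690.87587 = 49731.83124

£49731.83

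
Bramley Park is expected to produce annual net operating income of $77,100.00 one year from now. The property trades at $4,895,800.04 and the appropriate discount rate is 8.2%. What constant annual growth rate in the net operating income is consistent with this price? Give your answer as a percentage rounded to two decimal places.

P = D₁/(r−g) ⇒ g = r − D₁/P = 0.082 − $77,100.00/$4,895,800.04 = 0.066252

6.63%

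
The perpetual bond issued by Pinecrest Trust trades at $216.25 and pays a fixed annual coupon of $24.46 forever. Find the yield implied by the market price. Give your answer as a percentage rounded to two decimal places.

11.31%

P = C/r ⇒ r = C/P = $24.46/$216.25 = 0.113110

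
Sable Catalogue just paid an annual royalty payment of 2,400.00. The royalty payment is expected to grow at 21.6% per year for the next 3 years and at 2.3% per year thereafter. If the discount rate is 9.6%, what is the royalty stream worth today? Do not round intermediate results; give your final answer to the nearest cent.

54828.75

D_1 = 2918.40000
D_2 = 3548.77440
D_3 = 4315.30967
Terminal value at year 3: TV = D_3×(1+g_2)/(r−g_2) = 4414.56179/0.073 = 60473.44922
P_0 = D_1/(1+r)^1 + D_2/(1+r)^2 + D_3/(1+r)^3 + TV/(1+r)^3
    = 2662.77372 + 2954.31829 + 3277.78380 + 45933.87431 = 54828.75012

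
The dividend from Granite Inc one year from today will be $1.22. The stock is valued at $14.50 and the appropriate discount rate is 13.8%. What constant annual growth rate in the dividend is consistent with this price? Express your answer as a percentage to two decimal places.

5.39%

P = D₁/(r−g) ⇒ g = r − D₁/P = 0.138 − $1.22/$14.50 = 0.053862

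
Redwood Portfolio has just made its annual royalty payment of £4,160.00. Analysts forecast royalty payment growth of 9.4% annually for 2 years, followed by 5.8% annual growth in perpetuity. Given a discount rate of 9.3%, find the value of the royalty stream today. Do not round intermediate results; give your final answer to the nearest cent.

D_1 = 4551.04000
D_2 = 4978.83776
Terminal value at year 2: TV = D_2×(1+g_2)/(r−g_2) = 5267.61035/0.035 = 150503.15286
P_0 = D_1/(1+r)^1 + D_2/(1+r)^2 + TV/(1+r)^2
    = 4163.80604 + 4167.61556 + 125981.06461 = 134312.48621

£134312.49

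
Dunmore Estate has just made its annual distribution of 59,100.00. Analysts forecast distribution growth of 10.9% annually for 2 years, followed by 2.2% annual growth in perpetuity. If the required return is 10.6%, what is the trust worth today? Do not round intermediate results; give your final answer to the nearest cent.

D_1 = 65541.90000
D_2 = 72685.96710
Terminal value at year 2: TV = D_2×(1+g_2)/(r−g_2) = 74285.05838/0.084 = 884345.93305
P_0 = D_1/(1+r)^1 + D_2/(1+r)^2 + TV/(1+r)^2
    = 59260.30741 + 59421.04966 + 722956.10418 = 841637.46125

841637.46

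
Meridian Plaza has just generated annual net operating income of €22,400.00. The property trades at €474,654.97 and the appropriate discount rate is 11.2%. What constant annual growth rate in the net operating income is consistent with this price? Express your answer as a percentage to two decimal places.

6.19%

P = D₀(1+g)/(r−g) ⇒ P(r−g) = D₀(1+g) ⇒ g(P+D₀) = P·r − D₀
g = (P·r − D₀)/(P + D₀) = (€474,654.97×0.112 − €22,400.00) / (€474,654.97 + €22,400.00) = 0.061887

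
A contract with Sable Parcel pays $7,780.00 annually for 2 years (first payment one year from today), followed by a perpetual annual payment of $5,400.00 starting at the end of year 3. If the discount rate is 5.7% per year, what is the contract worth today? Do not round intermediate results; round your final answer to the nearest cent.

$99118.73

PV of 2-year annuity: $7,780.00 × [1 − (1+0.057)^−2] / 0.057 = 14323.98686
Perpetuity value at year 2: $5,400.00 / 0.057 = 94736.84211
PV of perpetuity: 94736.84211 / (1+0.057)^2 = 84794.74325
Total PV = 14323.98686 + 84794.74325 = 99118.73012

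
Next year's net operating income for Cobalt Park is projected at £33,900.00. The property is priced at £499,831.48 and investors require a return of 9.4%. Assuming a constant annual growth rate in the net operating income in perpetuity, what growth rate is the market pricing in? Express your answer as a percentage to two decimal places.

P = D₁/(r−g) ⇒ g = r − D₁/P = 0.094 − £33,900.00/£499,831.48 = 0.026177

2.62%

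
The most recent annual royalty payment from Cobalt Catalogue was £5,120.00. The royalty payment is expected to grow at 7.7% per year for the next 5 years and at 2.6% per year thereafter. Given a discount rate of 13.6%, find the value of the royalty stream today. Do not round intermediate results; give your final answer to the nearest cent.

D_1 = 5514.24000
D_2 = 5938.83648
D_3 = 6396.12689
D_4 = 6888.62866
D_5 = 7419.05307
Terminal value at year 5: TV = D_5×(1+g_2)/(r−g_2) = 7611.94845/0.11 = 69199.53133
P_0 = D_1/(1+r)^1 + D_2/(1+r)^2 + D_3/(1+r)^3 + D_4/(1+r)^4 + D_5/(1+r)^5 + TV/(1+r)^5
    = 4854.08451 + 4601.97977 + 4362.96849 + 4136.37066 + 3921.54155 + 36577.28753 = 58454.23250

£58454.23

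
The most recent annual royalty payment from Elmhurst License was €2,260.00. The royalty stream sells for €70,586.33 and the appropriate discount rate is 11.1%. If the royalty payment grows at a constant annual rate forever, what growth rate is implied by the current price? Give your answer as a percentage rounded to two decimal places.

P = D₀(1+g)/(r−g) ⇒ P(r−g) = D₀(1+g) ⇒ g(P+D₀) = P·r − D₀
g = (P·r − D₀)/(P + D₀) = (€70,586.33×0.111 − €2,260.00) / (€70,586.33 + €2,260.00) = 0.076532

7.65%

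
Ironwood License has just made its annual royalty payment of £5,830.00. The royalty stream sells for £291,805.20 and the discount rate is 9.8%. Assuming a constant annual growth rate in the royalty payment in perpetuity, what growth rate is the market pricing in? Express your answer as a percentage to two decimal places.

P = D₀(1+g)/(r−g) ⇒ P(r−g) = D₀(1+g) ⇒ g(P+D₀) = P·r − D₀
g = (P·r − D₀)/(P + D₀) = (£291,805.20×0.098 − £5,830.00) / (£291,805.20 + £5,830.00) = 0.076493

7.65%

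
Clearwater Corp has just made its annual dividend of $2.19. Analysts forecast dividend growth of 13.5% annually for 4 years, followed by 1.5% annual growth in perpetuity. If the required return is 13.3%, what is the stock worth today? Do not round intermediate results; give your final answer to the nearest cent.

$27.77

D_1 = 2.48565
D_2 = 2.82121
D_3 = 3.20208
D_4 = 3.63436
Terminal value at year 4: TV = D_4×(1+g_2)/(r−g_2) = 3.68887/0.118 = 31.26163
P_0 = D_1/(1+r)^1 + D_2/(1+r)^2 + D_3/(1+r)^3 + D_4/(1+r)^4 + TV/(1+r)^4
    = 2.19387 + 2.19774 + 2.20162 + 2.20550 + 18.97108 = 27.76980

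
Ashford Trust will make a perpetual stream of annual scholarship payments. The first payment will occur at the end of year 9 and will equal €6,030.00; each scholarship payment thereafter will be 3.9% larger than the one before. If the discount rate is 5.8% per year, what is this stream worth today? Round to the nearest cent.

Value at end of year 8: C₁ / (r − g) = €6,030.00 / (0.058 − 0.039) = €317,368.4211
Discount to today: PV = €317,368.4211 / (1 + 0.058)^8 = €317,368.4211 / 1.569948 = €202,152.15

€202152.15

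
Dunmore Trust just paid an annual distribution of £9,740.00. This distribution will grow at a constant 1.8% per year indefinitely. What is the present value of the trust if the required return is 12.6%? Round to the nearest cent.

D₁ = D₀ × (1 + g) = £9,740.00 × 1.018 = £9,915.3200
Growing perpetuity: P = D₁ / (r − g) = £9,915.3200 / (0.126 − 0.018) = £91,808.52

£91808.52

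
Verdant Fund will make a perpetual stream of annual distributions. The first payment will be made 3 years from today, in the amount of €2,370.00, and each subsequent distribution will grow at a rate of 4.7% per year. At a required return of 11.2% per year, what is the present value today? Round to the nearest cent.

€29486.65

Value at end of year 2: C₁ / (r − g) = €2,370.00 / (0.112 − 0.047) = €36,461.5385
Discount to today: PV = €36,461.5385 / (1 + 0.112)^2 = €36,461.5385 / 1.236544 = €29,486.65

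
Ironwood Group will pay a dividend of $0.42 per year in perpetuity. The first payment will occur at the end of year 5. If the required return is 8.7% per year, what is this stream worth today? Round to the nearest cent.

$3.46

Value at end of year 4: C / r = $0.42 / 0.087 = $4.8276
Discount to today: PV = $4.8276 / (1 + 0.087)^4 = $4.8276 / 1.396105 = $3.46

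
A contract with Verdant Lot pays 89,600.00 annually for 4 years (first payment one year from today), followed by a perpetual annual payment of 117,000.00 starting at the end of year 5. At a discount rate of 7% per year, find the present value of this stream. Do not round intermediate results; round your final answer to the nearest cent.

1578618.98

PV of 4-year annuity: 89,600.00 × [1 − (1+0.07)^−4] / 0.07 = 303494.12858
Perpetuity value at year 4: 117,000.00 / 0.07 = 1671428.57143
PV of perpetuity: 1671428.57143 / (1+0.07)^4 = 1275124.85442
Total PV = 303494.12858 + 1275124.85442 = 1578618.98300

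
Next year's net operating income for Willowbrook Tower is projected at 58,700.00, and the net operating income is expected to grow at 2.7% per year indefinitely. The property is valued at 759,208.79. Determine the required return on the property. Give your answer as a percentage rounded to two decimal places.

P = D₁/(r − g) ⇒ r = D₁/P + g = 58,700.0000/759,208.79 + 0.027 = 0.077317 + 0.027 = 0.104317

10.43%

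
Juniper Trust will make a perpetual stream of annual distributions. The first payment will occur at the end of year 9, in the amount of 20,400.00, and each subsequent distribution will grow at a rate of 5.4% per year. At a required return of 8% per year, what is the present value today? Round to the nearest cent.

Value at end of year 8: C₁ / (r − g) = 20,400.00 / (0.08 − 0.054) = 784,615.3846
Discount to today: PV = 784,615.3846 / (1 + 0.08)^8 = 784,615.3846 / 1.850930 = 423,903.28

423903.28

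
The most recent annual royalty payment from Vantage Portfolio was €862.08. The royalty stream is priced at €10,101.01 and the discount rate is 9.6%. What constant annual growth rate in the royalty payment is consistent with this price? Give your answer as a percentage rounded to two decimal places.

0.98%

P = D₀(1+g)/(r−g) ⇒ P(r−g) = D₀(1+g) ⇒ g(P+D₀) = P·r − D₀
g = (P·r − D₀)/(P + D₀) = (€10,101.01×0.096 − €862.08) / (€10,101.01 + €862.08) = 0.009816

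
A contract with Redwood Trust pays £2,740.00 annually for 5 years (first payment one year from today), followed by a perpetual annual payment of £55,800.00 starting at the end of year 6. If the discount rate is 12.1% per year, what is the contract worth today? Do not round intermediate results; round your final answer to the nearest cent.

£270360.49

PV of 5-year annuity: £2,740.00 × [1 − (1+0.121)^−5] / 0.121 = 9852.66701
Perpetuity value at year 5: £55,800.00 / 0.121 = 461157.02479
PV of perpetuity: 461157.02479 / (1+0.121)^5 = 260507.82062
Total PV = 9852.66701 + 260507.82062 = 270360.48764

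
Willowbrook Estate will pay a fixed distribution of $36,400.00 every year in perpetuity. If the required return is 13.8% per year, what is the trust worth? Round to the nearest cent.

$263768.12

Level perpetuity: PV = C / r = $36,400.00 / 0.138 = $263,768.12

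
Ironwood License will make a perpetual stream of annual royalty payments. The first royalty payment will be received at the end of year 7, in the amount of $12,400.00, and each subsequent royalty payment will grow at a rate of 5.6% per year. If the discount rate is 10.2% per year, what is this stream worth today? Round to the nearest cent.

$150513.10

Value at end of year 6: C₁ / (r − g) = $12,400.00 / (0.102 − 0.056) = $269,565.2174
Discount to today: PV = $269,565.2174 / (1 + 0.102)^6 = $269,565.2174 / 1.790975 = $150,513.10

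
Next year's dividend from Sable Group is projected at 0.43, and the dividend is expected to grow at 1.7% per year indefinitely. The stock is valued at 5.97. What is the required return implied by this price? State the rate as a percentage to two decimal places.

8.90%

P = D₁/(r − g) ⇒ r = D₁/P + g = 0.4300/5.97 + 0.017 = 0.072027 + 0.017 = 0.089027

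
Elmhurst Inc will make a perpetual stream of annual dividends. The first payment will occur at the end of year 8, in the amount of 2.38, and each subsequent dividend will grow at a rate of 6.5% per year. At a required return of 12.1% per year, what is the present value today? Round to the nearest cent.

Value at end of year 7: C₁ / (r − g) = 2.38 / (0.121 − 0.065) = 42.5000
Discount to today: PV = 42.5000 / (1 + 0.121)^7 = 42.5000 / 2.224535 = 19.11

19.11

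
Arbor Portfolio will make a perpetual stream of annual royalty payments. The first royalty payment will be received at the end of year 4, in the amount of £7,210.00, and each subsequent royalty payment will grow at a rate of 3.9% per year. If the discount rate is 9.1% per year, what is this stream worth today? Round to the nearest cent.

£106772.07

Value at end of year 3: C₁ / (r − g) = £7,210.00 / (0.091 − 0.039) = £138,653.8462
Discount to today: PV = £138,653.8462 / (1 + 0.091)^3 = £138,653.8462 / 1.298597 = £106,772.07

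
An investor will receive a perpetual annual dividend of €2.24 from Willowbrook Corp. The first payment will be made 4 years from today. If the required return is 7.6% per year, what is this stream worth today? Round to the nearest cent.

€23.66

Value at end of year 3: C / r = €2.24 / 0.076 = €29.4737
Discount to today: PV = €29.4737 / (1 + 0.076)^3 = €29.4737 / 1.245767 = €23.66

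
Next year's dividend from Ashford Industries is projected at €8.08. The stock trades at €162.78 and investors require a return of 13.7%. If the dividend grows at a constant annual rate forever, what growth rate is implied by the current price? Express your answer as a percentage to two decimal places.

8.74%

P = D₁/(r−g) ⇒ g = r − D₁/P = 0.137 − €8.08/€162.78 = 0.087362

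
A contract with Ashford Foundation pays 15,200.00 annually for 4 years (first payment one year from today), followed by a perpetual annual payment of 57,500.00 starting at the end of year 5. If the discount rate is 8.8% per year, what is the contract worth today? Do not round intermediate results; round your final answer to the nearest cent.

515765.18

PV of 4-year annuity: 15,200.00 × [1 − (1+0.088)^−4] / 0.088 = 49460.69625
Perpetuity value at year 4: 57,500.00 / 0.088 = 653409.09091
PV of perpetuity: 653409.09091 / (1+0.088)^4 = 466304.48338
Total PV = 49460.69625 + 466304.48338 = 515765.17963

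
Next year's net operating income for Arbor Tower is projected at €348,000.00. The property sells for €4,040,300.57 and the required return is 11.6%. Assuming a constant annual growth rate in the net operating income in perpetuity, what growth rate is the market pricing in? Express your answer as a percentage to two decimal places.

2.99%

P = D₁/(r−g) ⇒ g = r − D₁/P = 0.116 − €348,000.00/€4,040,300.57 = 0.029868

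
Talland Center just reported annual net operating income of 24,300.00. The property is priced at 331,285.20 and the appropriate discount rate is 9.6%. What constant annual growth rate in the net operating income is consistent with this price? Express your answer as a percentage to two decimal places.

P = D₀(1+g)/(r−g) ⇒ P(r−g) = D₀(1+g) ⇒ g(P+D₀) = P·r − D₀
g = (P·r − D₀)/(P + D₀) = (331,285.20×0.096 − 24,300.00) / (331,285.20 + 24,300.00) = 0.021101

2.11%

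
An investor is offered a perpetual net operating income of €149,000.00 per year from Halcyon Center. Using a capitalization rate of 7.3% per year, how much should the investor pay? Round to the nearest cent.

€2041095.89

Level perpetuity: PV = C / r = €149,000.00 / 0.073 = €2,041,095.89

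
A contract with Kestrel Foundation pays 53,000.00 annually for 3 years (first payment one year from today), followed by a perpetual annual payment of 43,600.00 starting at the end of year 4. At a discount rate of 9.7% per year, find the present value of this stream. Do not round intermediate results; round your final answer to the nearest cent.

472984.96

PV of 3-year annuity: 53,000.00 × [1 − (1+0.097)^−3] / 0.097 = 132502.40151
Perpetuity value at year 3: 43,600.00 / 0.097 = 449484.53608
PV of perpetuity: 449484.53608 / (1+0.097)^3 = 340482.56050
Total PV = 132502.40151 + 340482.56050 = 472984.96201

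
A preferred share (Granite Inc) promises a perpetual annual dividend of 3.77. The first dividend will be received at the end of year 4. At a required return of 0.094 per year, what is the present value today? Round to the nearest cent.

Value at end of year 3: C / r = 3.77 / 0.094 = 40.1064
Discount to today: PV = 40.1064 / (1 + 0.094)^3 = 40.1064 / 1.309339 = 30.63

30.63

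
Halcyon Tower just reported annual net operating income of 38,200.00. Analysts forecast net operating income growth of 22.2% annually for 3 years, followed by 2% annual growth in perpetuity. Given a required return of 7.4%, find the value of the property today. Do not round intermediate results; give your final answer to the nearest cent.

D_1 = 46680.40000
D_2 = 57043.44880
D_3 = 69707.09443
Terminal value at year 3: TV = D_3×(1+g_2)/(r−g_2) = 71101.23632/0.054 = 1316689.56152
P_0 = D_1/(1+r)^1 + D_2/(1+r)^2 + D_3/(1+r)^3 + TV/(1+r)^3
    = 43464.05959 + 49453.52032 + 56268.34434 + 1062846.50429 = 1212032.42854

1212032.43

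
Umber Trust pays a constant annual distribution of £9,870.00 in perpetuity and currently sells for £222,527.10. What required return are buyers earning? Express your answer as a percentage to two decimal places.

4.44%

P = C/r ⇒ r = C/P = £9,870.00/£222,527.10 = 0.044354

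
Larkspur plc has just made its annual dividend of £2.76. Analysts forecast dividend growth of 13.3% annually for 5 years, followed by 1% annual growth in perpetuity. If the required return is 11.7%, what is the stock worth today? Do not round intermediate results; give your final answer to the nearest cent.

D_1 = 3.12708
D_2 = 3.54298
D_3 = 4.01420
D_4 = 4.54809
D_5 = 5.15298
Terminal value at year 5: TV = D_5×(1+g_2)/(r−g_2) = 5.20451/0.107 = 48.64030
P_0 = D_1/(1+r)^1 + D_2/(1+r)^2 + D_3/(1+r)^3 + D_4/(1+r)^4 + D_5/(1+r)^5 + TV/(1+r)^5
    = 2.79953 + 2.83964 + 2.88031 + 2.92157 + 2.96342 + 27.97244 = 42.37691

£42.38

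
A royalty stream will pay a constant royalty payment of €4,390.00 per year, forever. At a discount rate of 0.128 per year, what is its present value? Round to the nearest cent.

€34296.88

Level perpetuity: PV = C / r = €4,390.00 / 0.128 = €34,296.88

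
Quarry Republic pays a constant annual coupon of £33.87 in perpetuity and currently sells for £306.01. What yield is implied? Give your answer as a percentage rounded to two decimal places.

P = C/r ⇒ r = C/P = £33.87/£306.01 = 0.110683

11.07%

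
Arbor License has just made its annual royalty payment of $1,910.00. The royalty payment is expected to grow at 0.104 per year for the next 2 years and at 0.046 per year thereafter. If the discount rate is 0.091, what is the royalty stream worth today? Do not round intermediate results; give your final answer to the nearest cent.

$49349.78

D_1 = 2108.64000
D_2 = 2327.93856
Terminal value at year 2: TV = D_2×(1+g_2)/(r−g_2) = 2435.02373/0.045 = 54111.63853
P_0 = D_1/(1+r)^1 + D_2/(1+r)^2 + TV/(1+r)^2
    = 1932.75894 + 1955.78906 + 45461.23019 = 49349.77819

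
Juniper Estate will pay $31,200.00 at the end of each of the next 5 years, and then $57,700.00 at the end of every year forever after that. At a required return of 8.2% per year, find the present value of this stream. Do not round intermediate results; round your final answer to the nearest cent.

$598407.12

PV of 5-year annuity: $31,200.00 × [1 − (1+0.082)^−5] / 0.082 = 123918.65347
Perpetuity value at year 5: $57,700.00 / 0.082 = 703658.53659
PV of perpetuity: 703658.53659 / (1+0.082)^5 = 474488.46270
Total PV = 123918.65347 + 474488.46270 = 598407.11617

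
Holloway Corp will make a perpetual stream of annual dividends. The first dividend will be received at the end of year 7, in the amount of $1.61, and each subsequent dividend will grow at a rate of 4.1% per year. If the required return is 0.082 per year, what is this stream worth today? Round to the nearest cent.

$24.47

Value at end of year 6: C₁ / (r − g) = $1.61 / (0.082 − 0.041) = $39.2683
Discount to today: PV = $39.2683 / (1 + 0.082)^6 = $39.2683 / 1.604588 = $24.47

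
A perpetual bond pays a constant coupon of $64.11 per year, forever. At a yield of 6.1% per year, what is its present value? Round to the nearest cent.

Level perpetuity: PV = C / r = $64.11 / 0.061 = $1,050.98

$1050.98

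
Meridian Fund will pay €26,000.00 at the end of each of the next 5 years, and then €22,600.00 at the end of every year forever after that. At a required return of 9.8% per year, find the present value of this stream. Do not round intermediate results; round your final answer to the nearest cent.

PV of 5-year annuity: €26,000.00 × [1 − (1+0.098)^−5] / 0.098 = 99066.10657
Perpetuity value at year 5: €22,600.00 / 0.098 = 230612.24490
PV of perpetuity: 230612.24490 / (1+0.098)^5 = 144500.93688
Total PV = 99066.10657 + 144500.93688 = 243567.04345

€243567.04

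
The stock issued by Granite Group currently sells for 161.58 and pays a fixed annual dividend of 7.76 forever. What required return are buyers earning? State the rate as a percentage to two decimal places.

4.80%

P = C/r ⇒ r = C/P = 7.76/161.58 = 0.048026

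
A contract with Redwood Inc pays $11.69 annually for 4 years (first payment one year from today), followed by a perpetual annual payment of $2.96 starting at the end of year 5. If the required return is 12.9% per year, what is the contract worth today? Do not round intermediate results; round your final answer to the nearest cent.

$48.97

PV of 4-year annuity: $11.69 × [1 − (1+0.129)^−4] / 0.129 = 34.84394
Perpetuity value at year 4: $2.96 / 0.129 = 22.94574
PV of perpetuity: 22.94574 / (1+0.129)^4 = 14.12298
Total PV = 34.84394 + 14.12298 = 48.96692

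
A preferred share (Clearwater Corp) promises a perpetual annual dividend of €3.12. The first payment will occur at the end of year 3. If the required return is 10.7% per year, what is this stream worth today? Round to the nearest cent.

Value at end of year 2: C / r = €3.12 / 0.107 = €29.1589
Discount to today: PV = €29.1589 / (1 + 0.107)^2 = €29.1589 / 1.225449 = €23.79

€23.79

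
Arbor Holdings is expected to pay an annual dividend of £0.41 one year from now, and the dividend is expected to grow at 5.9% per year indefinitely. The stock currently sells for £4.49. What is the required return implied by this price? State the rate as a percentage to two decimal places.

P = D₁/(r − g) ⇒ r = D₁/P + g = £0.4100/£4.49 + 0.059 = 0.091314 + 0.059 = 0.150314

15.03%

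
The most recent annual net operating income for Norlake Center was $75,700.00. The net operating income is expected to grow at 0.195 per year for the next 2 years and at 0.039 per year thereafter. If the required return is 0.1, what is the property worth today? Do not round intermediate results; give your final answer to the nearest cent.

$1693288.29

D_1 = 90461.50000
D_2 = 108101.49250
Terminal value at year 2: TV = D_2×(1+g_2)/(r−g_2) = 112317.45071/0.061 = 1841269.68373
P_0 = D_1/(1+r)^1 + D_2/(1+r)^2 + TV/(1+r)^2
    = 82237.72727 + 89340.07645 + 1521710.48242 = 1693288.28614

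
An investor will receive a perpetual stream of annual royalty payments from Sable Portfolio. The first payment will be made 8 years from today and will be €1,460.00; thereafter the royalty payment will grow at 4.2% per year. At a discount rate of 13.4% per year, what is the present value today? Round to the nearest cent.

Value at end of year 7: C₁ / (r − g) = €1,460.00 / (0.134 − 0.042) = €15,869.5652
Discount to today: PV = €15,869.5652 / (1 + 0.134)^7 = €15,869.5652 / 2.411523 = €6,580.72

€6580.72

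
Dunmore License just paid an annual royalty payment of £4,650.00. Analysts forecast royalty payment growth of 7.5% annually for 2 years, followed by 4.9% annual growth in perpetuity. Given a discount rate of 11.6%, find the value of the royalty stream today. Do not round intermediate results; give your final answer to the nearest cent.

£76346.39

D_1 = 4998.75000
D_2 = 5373.65625
Terminal value at year 2: TV = D_2×(1+g_2)/(r−g_2) = 5636.96541/0.067 = 84133.81203
P_0 = D_1/(1+r)^1 + D_2/(1+r)^2 + TV/(1+r)^2
    = 4479.16667 + 4314.60947 + 67552.61690 = 76346.39303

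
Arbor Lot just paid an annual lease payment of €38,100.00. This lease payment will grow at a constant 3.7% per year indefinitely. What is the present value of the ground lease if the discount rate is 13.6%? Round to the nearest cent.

D₁ = D₀ × (1 + g) = €38,100.00 × 1.037 = €39,509.7000
Growing perpetuity: P = D₁ / (r − g) = €39,509.7000 / (0.136 − 0.037) = €399,087.88

€399087.88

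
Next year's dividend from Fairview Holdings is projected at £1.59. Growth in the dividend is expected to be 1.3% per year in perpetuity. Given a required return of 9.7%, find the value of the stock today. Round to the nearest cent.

Growing perpetuity: P = D₁ / (r − g) = £1.5900 / (0.097 − 0.013) = £18.93

£18.93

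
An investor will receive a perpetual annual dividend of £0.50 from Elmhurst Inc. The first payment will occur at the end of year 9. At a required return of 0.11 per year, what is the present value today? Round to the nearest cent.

Value at end of year 8: C / r = £0.50 / 0.11 = £4.5455
Discount to today: PV = £4.5455 / (1 + 0.11)^8 = £4.5455 / 2.304538 = £1.97

£1.97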